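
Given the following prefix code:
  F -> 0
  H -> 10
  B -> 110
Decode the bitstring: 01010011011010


Decoding step by step:
Bits 0 -> F
Bits 10 -> H
Bits 10 -> H
Bits 0 -> F
Bits 110 -> B
Bits 110 -> B
Bits 10 -> H


Decoded message: FHHFBBH


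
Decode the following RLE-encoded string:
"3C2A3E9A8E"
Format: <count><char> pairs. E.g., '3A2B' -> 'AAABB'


Expanding each <count><char> pair:
  3C -> 'CCC'
  2A -> 'AA'
  3E -> 'EEE'
  9A -> 'AAAAAAAAA'
  8E -> 'EEEEEEEE'

Decoded = CCCAAEEEAAAAAAAAAEEEEEEEE


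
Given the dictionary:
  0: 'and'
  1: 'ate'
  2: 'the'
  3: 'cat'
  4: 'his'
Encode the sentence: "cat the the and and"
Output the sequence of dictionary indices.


Look up each word in the dictionary:
  'cat' -> 3
  'the' -> 2
  'the' -> 2
  'and' -> 0
  'and' -> 0

Encoded: [3, 2, 2, 0, 0]


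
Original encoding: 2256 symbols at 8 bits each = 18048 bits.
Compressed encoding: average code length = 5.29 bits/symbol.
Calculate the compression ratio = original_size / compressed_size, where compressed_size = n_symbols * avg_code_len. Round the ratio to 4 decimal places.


original_size = n_symbols * orig_bits = 2256 * 8 = 18048 bits
compressed_size = n_symbols * avg_code_len = 2256 * 5.29 = 11934.24 bits
ratio = original_size / compressed_size = 18048 / 11934.24 = 1.5123

Compression ratio = 1.5123


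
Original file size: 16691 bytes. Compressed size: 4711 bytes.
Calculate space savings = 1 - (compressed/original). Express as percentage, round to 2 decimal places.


ratio = compressed/original = 4711/16691 = 0.282248
savings = 1 - ratio = 1 - 0.282248 = 0.717752
as a percentage: 0.717752 * 100 = 71.78%

Space savings = 1 - 4711/16691 = 71.78%


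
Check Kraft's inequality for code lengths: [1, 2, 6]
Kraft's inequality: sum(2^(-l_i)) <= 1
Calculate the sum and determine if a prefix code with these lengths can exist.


Sum = 2^(-1) + 2^(-2) + 2^(-6)
    = 0.5 + 0.25 + 0.015625
    = 49/64 = 0.765625
Since 0.765625 <= 1, Kraft's inequality IS satisfied.
A prefix code with these lengths CAN exist.

Kraft sum = 0.765625. Satisfied.


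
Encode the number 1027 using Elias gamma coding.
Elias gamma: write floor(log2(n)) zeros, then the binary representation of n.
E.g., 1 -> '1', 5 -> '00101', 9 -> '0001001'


num_bits = floor(log2(1027)) + 1 = 11
leading_zeros = num_bits - 1 = 10
binary(1027) = 10000000011

Elias gamma(1027) = '0000000000' + '10000000011' = 000000000010000000011 (21 bits)


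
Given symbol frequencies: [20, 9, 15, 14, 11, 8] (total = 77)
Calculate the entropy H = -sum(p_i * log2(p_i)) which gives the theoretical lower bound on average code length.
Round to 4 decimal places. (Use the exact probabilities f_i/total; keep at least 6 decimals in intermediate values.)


Per-symbol terms -p_i * log2(p_i) with p_i = f_i/77:
  p = 20/77 = 0.259740: log2(p) = -1.944858, -p*log2(p) = 0.505158
  p = 9/77 = 0.116883: log2(p) = -3.096862, -p*log2(p) = 0.361971
  p = 15/77 = 0.194805: log2(p) = -2.359896, -p*log2(p) = 0.459720
  p = 14/77 = 0.181818: log2(p) = -2.459432, -p*log2(p) = 0.447169
  p = 11/77 = 0.142857: log2(p) = -2.807355, -p*log2(p) = 0.401051
  p = 8/77 = 0.103896: log2(p) = -3.266787, -p*log2(p) = 0.339406
H = 0.505158 + 0.361971 + 0.459720 + 0.447169 + 0.401051 + 0.339406 = 2.514475

H = 2.5145 bits/symbol


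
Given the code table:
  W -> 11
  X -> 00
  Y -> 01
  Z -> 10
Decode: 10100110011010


Decoding:
10 -> Z
10 -> Z
01 -> Y
10 -> Z
01 -> Y
10 -> Z
10 -> Z


Result: ZZYZYZZ


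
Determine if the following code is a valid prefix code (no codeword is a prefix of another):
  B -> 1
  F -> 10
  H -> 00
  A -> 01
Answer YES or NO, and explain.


Checking each pair (does one codeword prefix another?):
  B='1' vs F='10': prefix -- VIOLATION

NO -- this is NOT a valid prefix code. B (1) is a prefix of F (10).


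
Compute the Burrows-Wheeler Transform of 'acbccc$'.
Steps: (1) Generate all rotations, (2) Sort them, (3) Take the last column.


Rotations (sorted):
  0: $acbccc -> last char: c
  1: acbccc$ -> last char: $
  2: bccc$ac -> last char: c
  3: c$acbcc -> last char: c
  4: cbccc$a -> last char: a
  5: cc$acbc -> last char: c
  6: ccc$acb -> last char: b


BWT = c$ccacb


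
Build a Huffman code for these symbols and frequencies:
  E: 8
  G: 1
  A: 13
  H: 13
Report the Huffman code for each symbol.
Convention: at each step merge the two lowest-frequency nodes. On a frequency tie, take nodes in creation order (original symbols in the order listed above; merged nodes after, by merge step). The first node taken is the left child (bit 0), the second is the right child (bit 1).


Huffman tree construction:
Step 1: Merge G(1) + E(8) = 9
Step 2: Merge (G+E)(9) + A(13) = 22
Step 3: Merge H(13) + ((G+E)+A)(22) = 35
Read each symbol's code off the tree from the root (left child = 0, right child = 1).

Codes:
  E: 101 (length 3)
  G: 100 (length 3)
  A: 11 (length 2)
  H: 0 (length 1)
Average code length: 66/35 = 1.8857 bits/symbol


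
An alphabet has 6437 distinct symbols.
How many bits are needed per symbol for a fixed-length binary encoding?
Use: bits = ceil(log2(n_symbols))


log2(6437) = 12.6522
Bracket: 2^12 = 4096 < 6437 <= 2^13 = 8192
So ceil(log2(6437)) = 13

bits = ceil(log2(6437)) = ceil(12.6522) = 13 bits


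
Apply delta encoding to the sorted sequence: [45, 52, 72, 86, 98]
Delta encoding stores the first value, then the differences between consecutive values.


First value: 45
Deltas:
  52 - 45 = 7
  72 - 52 = 20
  86 - 72 = 14
  98 - 86 = 12


Delta encoded: [45, 7, 20, 14, 12]


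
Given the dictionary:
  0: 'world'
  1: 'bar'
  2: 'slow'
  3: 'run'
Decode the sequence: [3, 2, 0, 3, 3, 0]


Look up each index in the dictionary:
  3 -> 'run'
  2 -> 'slow'
  0 -> 'world'
  3 -> 'run'
  3 -> 'run'
  0 -> 'world'

Decoded: "run slow world run run world"


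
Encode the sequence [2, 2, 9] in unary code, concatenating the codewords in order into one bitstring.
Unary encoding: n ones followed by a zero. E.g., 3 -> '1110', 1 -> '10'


Encode each number as n ones followed by a terminating 0:
  2 -> 110 (3 bits)
  2 -> 110 (3 bits)
  9 -> 1111111110 (10 bits)
Total length = 3 + 3 + 10 = 16 bits.

Unary([2, 2, 9]) = 1101101111111110 (16 bits)


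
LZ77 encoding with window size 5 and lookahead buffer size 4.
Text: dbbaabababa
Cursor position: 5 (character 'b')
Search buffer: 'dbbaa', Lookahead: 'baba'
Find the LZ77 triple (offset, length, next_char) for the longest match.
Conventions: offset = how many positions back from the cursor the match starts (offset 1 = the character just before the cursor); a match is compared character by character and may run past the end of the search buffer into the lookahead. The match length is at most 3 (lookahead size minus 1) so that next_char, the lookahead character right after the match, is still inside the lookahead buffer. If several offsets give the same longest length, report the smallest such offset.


Try each offset into the search buffer:
  offset=1 (pos 4, char 'a'): match length 0
  offset=2 (pos 3, char 'a'): match length 0
  offset=3 (pos 2, char 'b'): match length 2
  offset=4 (pos 1, char 'b'): match length 1
  offset=5 (pos 0, char 'd'): match length 0
Longest match has length 2 at offset 3.
next_char = character at position 5 + 2 = 7 -> 'b'

Best match: offset=3, length=2 (matching 'ba' starting at position 2)
LZ77 triple: (3, 2, 'b')


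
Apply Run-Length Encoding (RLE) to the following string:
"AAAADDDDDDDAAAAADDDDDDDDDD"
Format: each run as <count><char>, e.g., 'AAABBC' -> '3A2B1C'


Scanning runs left to right:
  i=0: run of 'A' x 4 -> '4A'
  i=4: run of 'D' x 7 -> '7D'
  i=11: run of 'A' x 5 -> '5A'
  i=16: run of 'D' x 10 -> '10D'

RLE = 4A7D5A10D


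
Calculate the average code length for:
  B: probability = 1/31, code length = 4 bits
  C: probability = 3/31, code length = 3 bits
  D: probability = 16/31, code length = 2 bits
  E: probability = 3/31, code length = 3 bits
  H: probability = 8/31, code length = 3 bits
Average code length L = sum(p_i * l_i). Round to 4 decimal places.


Weighted contributions p_i * l_i:
  B: (1/31) * 4 = 4/31
  C: (3/31) * 3 = 9/31
  D: (16/31) * 2 = 32/31
  E: (3/31) * 3 = 9/31
  H: (8/31) * 3 = 24/31
Sum = (4 + 9 + 32 + 9 + 24)/31 = 78/31

L = 78/31 = 2.5161 bits/symbol


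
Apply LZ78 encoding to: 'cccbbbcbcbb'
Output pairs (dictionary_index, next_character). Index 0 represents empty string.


LZ78 encoding steps:
Dictionary: {0: ''}
Step 1: w='' (idx 0), next='c' -> output (0, 'c'), add 'c' as idx 1
Step 2: w='c' (idx 1), next='c' -> output (1, 'c'), add 'cc' as idx 2
Step 3: w='' (idx 0), next='b' -> output (0, 'b'), add 'b' as idx 3
Step 4: w='b' (idx 3), next='b' -> output (3, 'b'), add 'bb' as idx 4
Step 5: w='c' (idx 1), next='b' -> output (1, 'b'), add 'cb' as idx 5
Step 6: w='cb' (idx 5), next='b' -> output (5, 'b'), add 'cbb' as idx 6


Encoded: [(0, 'c'), (1, 'c'), (0, 'b'), (3, 'b'), (1, 'b'), (5, 'b')]


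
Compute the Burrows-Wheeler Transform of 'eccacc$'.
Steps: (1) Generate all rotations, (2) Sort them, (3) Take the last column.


Rotations (sorted):
  0: $eccacc -> last char: c
  1: acc$ecc -> last char: c
  2: c$eccac -> last char: c
  3: cacc$ec -> last char: c
  4: cc$ecca -> last char: a
  5: ccacc$e -> last char: e
  6: eccacc$ -> last char: $


BWT = ccccae$


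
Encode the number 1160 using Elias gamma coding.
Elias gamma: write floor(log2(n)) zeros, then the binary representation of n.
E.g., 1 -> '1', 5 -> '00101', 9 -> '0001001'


num_bits = floor(log2(1160)) + 1 = 11
leading_zeros = num_bits - 1 = 10
binary(1160) = 10010001000

Elias gamma(1160) = '0000000000' + '10010001000' = 000000000010010001000 (21 bits)


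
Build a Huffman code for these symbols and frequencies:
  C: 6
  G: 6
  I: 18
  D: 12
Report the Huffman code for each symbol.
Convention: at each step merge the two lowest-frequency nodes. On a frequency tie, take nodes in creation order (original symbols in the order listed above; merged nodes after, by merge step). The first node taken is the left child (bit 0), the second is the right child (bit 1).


Huffman tree construction:
Step 1: Merge C(6) + G(6) = 12
Step 2: Merge D(12) + (C+G)(12) = 24
Step 3: Merge I(18) + (D+(C+G))(24) = 42
Read each symbol's code off the tree from the root (left child = 0, right child = 1).

Codes:
  C: 110 (length 3)
  G: 111 (length 3)
  I: 0 (length 1)
  D: 10 (length 2)
Average code length: 78/42 = 1.8571 bits/symbol


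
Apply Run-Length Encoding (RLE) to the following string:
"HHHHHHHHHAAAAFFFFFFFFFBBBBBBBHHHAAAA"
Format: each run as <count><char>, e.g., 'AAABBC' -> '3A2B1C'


Scanning runs left to right:
  i=0: run of 'H' x 9 -> '9H'
  i=9: run of 'A' x 4 -> '4A'
  i=13: run of 'F' x 9 -> '9F'
  i=22: run of 'B' x 7 -> '7B'
  i=29: run of 'H' x 3 -> '3H'
  i=32: run of 'A' x 4 -> '4A'

RLE = 9H4A9F7B3H4A


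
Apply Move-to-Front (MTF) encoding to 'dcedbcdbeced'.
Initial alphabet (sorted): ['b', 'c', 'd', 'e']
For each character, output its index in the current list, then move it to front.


MTF encoding:
'd': index 2 in ['b', 'c', 'd', 'e'] -> ['d', 'b', 'c', 'e']
'c': index 2 in ['d', 'b', 'c', 'e'] -> ['c', 'd', 'b', 'e']
'e': index 3 in ['c', 'd', 'b', 'e'] -> ['e', 'c', 'd', 'b']
'd': index 2 in ['e', 'c', 'd', 'b'] -> ['d', 'e', 'c', 'b']
'b': index 3 in ['d', 'e', 'c', 'b'] -> ['b', 'd', 'e', 'c']
'c': index 3 in ['b', 'd', 'e', 'c'] -> ['c', 'b', 'd', 'e']
'd': index 2 in ['c', 'b', 'd', 'e'] -> ['d', 'c', 'b', 'e']
'b': index 2 in ['d', 'c', 'b', 'e'] -> ['b', 'd', 'c', 'e']
'e': index 3 in ['b', 'd', 'c', 'e'] -> ['e', 'b', 'd', 'c']
'c': index 3 in ['e', 'b', 'd', 'c'] -> ['c', 'e', 'b', 'd']
'e': index 1 in ['c', 'e', 'b', 'd'] -> ['e', 'c', 'b', 'd']
'd': index 3 in ['e', 'c', 'b', 'd'] -> ['d', 'e', 'c', 'b']


Output: [2, 2, 3, 2, 3, 3, 2, 2, 3, 3, 1, 3]


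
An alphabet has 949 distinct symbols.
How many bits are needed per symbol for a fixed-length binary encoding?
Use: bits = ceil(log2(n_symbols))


log2(949) = 9.8903
Bracket: 2^9 = 512 < 949 <= 2^10 = 1024
So ceil(log2(949)) = 10

bits = ceil(log2(949)) = ceil(9.8903) = 10 bits


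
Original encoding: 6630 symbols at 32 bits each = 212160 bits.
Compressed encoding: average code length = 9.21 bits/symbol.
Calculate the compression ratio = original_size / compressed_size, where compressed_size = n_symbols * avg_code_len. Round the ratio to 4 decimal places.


original_size = n_symbols * orig_bits = 6630 * 32 = 212160 bits
compressed_size = n_symbols * avg_code_len = 6630 * 9.21 = 61062.3 bits
ratio = original_size / compressed_size = 212160 / 61062.3 = 3.4745

Compression ratio = 3.4745


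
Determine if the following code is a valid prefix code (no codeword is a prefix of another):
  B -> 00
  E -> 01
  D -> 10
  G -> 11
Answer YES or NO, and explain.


Checking each pair (does one codeword prefix another?):
  B='00' vs E='01': no prefix
  B='00' vs D='10': no prefix
  B='00' vs G='11': no prefix
  E='01' vs B='00': no prefix
  E='01' vs D='10': no prefix
  E='01' vs G='11': no prefix
  D='10' vs B='00': no prefix
  D='10' vs E='01': no prefix
  D='10' vs G='11': no prefix
  G='11' vs B='00': no prefix
  G='11' vs E='01': no prefix
  G='11' vs D='10': no prefix
No violation found over all pairs.

YES -- this is a valid prefix code. No codeword is a prefix of any other codeword.


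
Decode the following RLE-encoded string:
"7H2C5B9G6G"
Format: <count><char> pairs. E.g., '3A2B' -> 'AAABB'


Expanding each <count><char> pair:
  7H -> 'HHHHHHH'
  2C -> 'CC'
  5B -> 'BBBBB'
  9G -> 'GGGGGGGGG'
  6G -> 'GGGGGG'

Decoded = HHHHHHHCCBBBBBGGGGGGGGGGGGGGG


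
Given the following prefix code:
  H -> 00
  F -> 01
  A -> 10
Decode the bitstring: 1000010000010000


Decoding step by step:
Bits 10 -> A
Bits 00 -> H
Bits 01 -> F
Bits 00 -> H
Bits 00 -> H
Bits 01 -> F
Bits 00 -> H
Bits 00 -> H


Decoded message: AHFHHFHH


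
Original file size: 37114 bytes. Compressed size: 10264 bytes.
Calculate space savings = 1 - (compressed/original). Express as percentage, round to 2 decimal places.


ratio = compressed/original = 10264/37114 = 0.276553
savings = 1 - ratio = 1 - 0.276553 = 0.723447
as a percentage: 0.723447 * 100 = 72.34%

Space savings = 1 - 10264/37114 = 72.34%


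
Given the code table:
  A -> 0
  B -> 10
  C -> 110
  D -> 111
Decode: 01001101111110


Decoding:
0 -> A
10 -> B
0 -> A
110 -> C
111 -> D
111 -> D
0 -> A


Result: ABACDDA


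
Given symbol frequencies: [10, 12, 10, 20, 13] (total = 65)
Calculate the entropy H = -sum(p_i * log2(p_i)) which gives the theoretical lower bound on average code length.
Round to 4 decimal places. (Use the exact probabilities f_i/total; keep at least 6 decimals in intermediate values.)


Per-symbol terms -p_i * log2(p_i) with p_i = f_i/65:
  p = 10/65 = 0.153846: log2(p) = -2.700440, -p*log2(p) = 0.415452
  p = 12/65 = 0.184615: log2(p) = -2.437405, -p*log2(p) = 0.449983
  p = 10/65 = 0.153846: log2(p) = -2.700440, -p*log2(p) = 0.415452
  p = 20/65 = 0.307692: log2(p) = -1.700440, -p*log2(p) = 0.523212
  p = 13/65 = 0.200000: log2(p) = -2.321928, -p*log2(p) = 0.464386
H = 0.415452 + 0.449983 + 0.415452 + 0.523212 + 0.464386 = 2.268485

H = 2.2685 bits/symbol


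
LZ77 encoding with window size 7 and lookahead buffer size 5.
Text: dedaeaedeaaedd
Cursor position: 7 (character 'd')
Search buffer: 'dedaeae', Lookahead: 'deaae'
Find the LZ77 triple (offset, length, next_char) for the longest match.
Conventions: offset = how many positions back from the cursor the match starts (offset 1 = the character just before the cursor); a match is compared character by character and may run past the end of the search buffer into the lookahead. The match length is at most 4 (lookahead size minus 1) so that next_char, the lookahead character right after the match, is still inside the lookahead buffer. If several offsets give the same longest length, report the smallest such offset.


Try each offset into the search buffer:
  offset=1 (pos 6, char 'e'): match length 0
  offset=2 (pos 5, char 'a'): match length 0
  offset=3 (pos 4, char 'e'): match length 0
  offset=4 (pos 3, char 'a'): match length 0
  offset=5 (pos 2, char 'd'): match length 1
  offset=6 (pos 1, char 'e'): match length 0
  offset=7 (pos 0, char 'd'): match length 2
Longest match has length 2 at offset 7.
next_char = character at position 7 + 2 = 9 -> 'a'

Best match: offset=7, length=2 (matching 'de' starting at position 0)
LZ77 triple: (7, 2, 'a')


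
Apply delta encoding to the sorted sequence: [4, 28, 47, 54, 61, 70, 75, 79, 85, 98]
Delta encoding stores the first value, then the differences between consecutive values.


First value: 4
Deltas:
  28 - 4 = 24
  47 - 28 = 19
  54 - 47 = 7
  61 - 54 = 7
  70 - 61 = 9
  75 - 70 = 5
  79 - 75 = 4
  85 - 79 = 6
  98 - 85 = 13


Delta encoded: [4, 24, 19, 7, 7, 9, 5, 4, 6, 13]


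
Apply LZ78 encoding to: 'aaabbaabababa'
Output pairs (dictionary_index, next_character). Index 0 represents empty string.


LZ78 encoding steps:
Dictionary: {0: ''}
Step 1: w='' (idx 0), next='a' -> output (0, 'a'), add 'a' as idx 1
Step 2: w='a' (idx 1), next='a' -> output (1, 'a'), add 'aa' as idx 2
Step 3: w='' (idx 0), next='b' -> output (0, 'b'), add 'b' as idx 3
Step 4: w='b' (idx 3), next='a' -> output (3, 'a'), add 'ba' as idx 4
Step 5: w='a' (idx 1), next='b' -> output (1, 'b'), add 'ab' as idx 5
Step 6: w='ab' (idx 5), next='a' -> output (5, 'a'), add 'aba' as idx 6
Step 7: w='ba' (idx 4), end of input -> output (4, '')


Encoded: [(0, 'a'), (1, 'a'), (0, 'b'), (3, 'a'), (1, 'b'), (5, 'a'), (4, '')]


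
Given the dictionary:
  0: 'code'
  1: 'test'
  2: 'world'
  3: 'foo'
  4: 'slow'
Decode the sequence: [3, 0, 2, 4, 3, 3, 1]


Look up each index in the dictionary:
  3 -> 'foo'
  0 -> 'code'
  2 -> 'world'
  4 -> 'slow'
  3 -> 'foo'
  3 -> 'foo'
  1 -> 'test'

Decoded: "foo code world slow foo foo test"


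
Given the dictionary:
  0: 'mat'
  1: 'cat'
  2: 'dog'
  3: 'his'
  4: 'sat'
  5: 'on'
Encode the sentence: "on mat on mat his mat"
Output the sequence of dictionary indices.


Look up each word in the dictionary:
  'on' -> 5
  'mat' -> 0
  'on' -> 5
  'mat' -> 0
  'his' -> 3
  'mat' -> 0

Encoded: [5, 0, 5, 0, 3, 0]


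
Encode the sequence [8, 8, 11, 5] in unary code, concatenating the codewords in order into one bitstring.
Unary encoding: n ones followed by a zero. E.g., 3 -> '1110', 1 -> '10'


Encode each number as n ones followed by a terminating 0:
  8 -> 111111110 (9 bits)
  8 -> 111111110 (9 bits)
  11 -> 111111111110 (12 bits)
  5 -> 111110 (6 bits)
Total length = 9 + 9 + 12 + 6 = 36 bits.

Unary([8, 8, 11, 5]) = 111111110111111110111111111110111110 (36 bits)


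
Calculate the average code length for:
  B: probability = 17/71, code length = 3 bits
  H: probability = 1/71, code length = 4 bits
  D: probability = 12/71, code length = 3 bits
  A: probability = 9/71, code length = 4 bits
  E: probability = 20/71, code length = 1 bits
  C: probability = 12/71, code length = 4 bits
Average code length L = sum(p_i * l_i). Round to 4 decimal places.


Weighted contributions p_i * l_i:
  B: (17/71) * 3 = 51/71
  H: (1/71) * 4 = 4/71
  D: (12/71) * 3 = 36/71
  A: (9/71) * 4 = 36/71
  E: (20/71) * 1 = 20/71
  C: (12/71) * 4 = 48/71
Sum = (51 + 4 + 36 + 36 + 20 + 48)/71 = 195/71

L = 195/71 = 2.7465 bits/symbol


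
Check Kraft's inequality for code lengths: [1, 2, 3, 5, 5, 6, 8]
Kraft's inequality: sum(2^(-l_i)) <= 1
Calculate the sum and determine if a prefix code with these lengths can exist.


Sum = 2^(-1) + 2^(-2) + 2^(-3) + 2^(-5) + 2^(-5) + 2^(-6) + 2^(-8)
    = 0.5 + 0.25 + 0.125 + 0.03125 + 0.03125 + 0.015625 + 0.00390625
    = 245/256 = 0.95703125
Since 0.95703125 <= 1, Kraft's inequality IS satisfied.
A prefix code with these lengths CAN exist.

Kraft sum = 0.95703125. Satisfied.


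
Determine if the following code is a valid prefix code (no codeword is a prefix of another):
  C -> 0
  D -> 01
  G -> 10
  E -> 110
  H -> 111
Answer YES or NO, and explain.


Checking each pair (does one codeword prefix another?):
  C='0' vs D='01': prefix -- VIOLATION

NO -- this is NOT a valid prefix code. C (0) is a prefix of D (01).


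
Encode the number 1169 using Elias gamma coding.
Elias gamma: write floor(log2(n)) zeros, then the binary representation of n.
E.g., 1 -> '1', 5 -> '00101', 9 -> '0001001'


num_bits = floor(log2(1169)) + 1 = 11
leading_zeros = num_bits - 1 = 10
binary(1169) = 10010010001

Elias gamma(1169) = '0000000000' + '10010010001' = 000000000010010010001 (21 bits)


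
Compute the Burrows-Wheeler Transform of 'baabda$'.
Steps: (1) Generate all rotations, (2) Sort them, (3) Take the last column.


Rotations (sorted):
  0: $baabda -> last char: a
  1: a$baabd -> last char: d
  2: aabda$b -> last char: b
  3: abda$ba -> last char: a
  4: baabda$ -> last char: $
  5: bda$baa -> last char: a
  6: da$baab -> last char: b


BWT = adba$ab


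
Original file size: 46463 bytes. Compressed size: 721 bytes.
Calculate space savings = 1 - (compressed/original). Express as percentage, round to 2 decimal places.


ratio = compressed/original = 721/46463 = 0.015518
savings = 1 - ratio = 1 - 0.015518 = 0.984482
as a percentage: 0.984482 * 100 = 98.45%

Space savings = 1 - 721/46463 = 98.45%


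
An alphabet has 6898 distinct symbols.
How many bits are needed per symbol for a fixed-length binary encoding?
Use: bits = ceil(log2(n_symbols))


log2(6898) = 12.752
Bracket: 2^12 = 4096 < 6898 <= 2^13 = 8192
So ceil(log2(6898)) = 13

bits = ceil(log2(6898)) = ceil(12.752) = 13 bits


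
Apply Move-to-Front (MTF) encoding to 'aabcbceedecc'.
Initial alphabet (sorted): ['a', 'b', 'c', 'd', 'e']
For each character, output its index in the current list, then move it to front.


MTF encoding:
'a': index 0 in ['a', 'b', 'c', 'd', 'e'] -> ['a', 'b', 'c', 'd', 'e']
'a': index 0 in ['a', 'b', 'c', 'd', 'e'] -> ['a', 'b', 'c', 'd', 'e']
'b': index 1 in ['a', 'b', 'c', 'd', 'e'] -> ['b', 'a', 'c', 'd', 'e']
'c': index 2 in ['b', 'a', 'c', 'd', 'e'] -> ['c', 'b', 'a', 'd', 'e']
'b': index 1 in ['c', 'b', 'a', 'd', 'e'] -> ['b', 'c', 'a', 'd', 'e']
'c': index 1 in ['b', 'c', 'a', 'd', 'e'] -> ['c', 'b', 'a', 'd', 'e']
'e': index 4 in ['c', 'b', 'a', 'd', 'e'] -> ['e', 'c', 'b', 'a', 'd']
'e': index 0 in ['e', 'c', 'b', 'a', 'd'] -> ['e', 'c', 'b', 'a', 'd']
'd': index 4 in ['e', 'c', 'b', 'a', 'd'] -> ['d', 'e', 'c', 'b', 'a']
'e': index 1 in ['d', 'e', 'c', 'b', 'a'] -> ['e', 'd', 'c', 'b', 'a']
'c': index 2 in ['e', 'd', 'c', 'b', 'a'] -> ['c', 'e', 'd', 'b', 'a']
'c': index 0 in ['c', 'e', 'd', 'b', 'a'] -> ['c', 'e', 'd', 'b', 'a']


Output: [0, 0, 1, 2, 1, 1, 4, 0, 4, 1, 2, 0]


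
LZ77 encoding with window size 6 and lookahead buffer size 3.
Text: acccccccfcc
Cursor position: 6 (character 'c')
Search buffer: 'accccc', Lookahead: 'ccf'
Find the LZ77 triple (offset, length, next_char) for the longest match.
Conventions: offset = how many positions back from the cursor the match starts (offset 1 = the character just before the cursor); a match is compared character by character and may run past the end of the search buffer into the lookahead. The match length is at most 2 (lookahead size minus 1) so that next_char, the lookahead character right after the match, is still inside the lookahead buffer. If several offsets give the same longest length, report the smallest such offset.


Try each offset into the search buffer:
  offset=1 (pos 5, char 'c'): match length 2
  offset=2 (pos 4, char 'c'): match length 2
  offset=3 (pos 3, char 'c'): match length 2
  offset=4 (pos 2, char 'c'): match length 2
  offset=5 (pos 1, char 'c'): match length 2
  offset=6 (pos 0, char 'a'): match length 0
Longest match has length 2, found at offsets 1, 2, 3, 4, 5; take the smallest, offset 1.
next_char = character at position 6 + 2 = 8 -> 'f'

Best match: offset=1, length=2 (matching 'cc' starting at position 5)
LZ77 triple: (1, 2, 'f')


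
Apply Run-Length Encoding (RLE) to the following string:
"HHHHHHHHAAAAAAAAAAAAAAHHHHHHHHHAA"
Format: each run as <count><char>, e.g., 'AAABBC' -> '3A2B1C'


Scanning runs left to right:
  i=0: run of 'H' x 8 -> '8H'
  i=8: run of 'A' x 14 -> '14A'
  i=22: run of 'H' x 9 -> '9H'
  i=31: run of 'A' x 2 -> '2A'

RLE = 8H14A9H2A


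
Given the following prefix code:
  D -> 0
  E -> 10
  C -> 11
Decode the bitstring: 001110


Decoding step by step:
Bits 0 -> D
Bits 0 -> D
Bits 11 -> C
Bits 10 -> E


Decoded message: DDCE


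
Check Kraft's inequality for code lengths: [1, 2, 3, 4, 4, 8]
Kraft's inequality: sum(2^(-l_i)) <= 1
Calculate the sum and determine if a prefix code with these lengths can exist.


Sum = 2^(-1) + 2^(-2) + 2^(-3) + 2^(-4) + 2^(-4) + 2^(-8)
    = 0.5 + 0.25 + 0.125 + 0.0625 + 0.0625 + 0.00390625
    = 257/256 = 1.00390625
Since 1.00390625 > 1, Kraft's inequality is NOT satisfied.
A prefix code with these lengths CANNOT exist.

Kraft sum = 1.00390625. Not satisfied.


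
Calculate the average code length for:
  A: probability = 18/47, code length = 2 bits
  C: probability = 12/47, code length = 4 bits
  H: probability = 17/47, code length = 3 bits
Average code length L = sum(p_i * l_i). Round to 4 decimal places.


Weighted contributions p_i * l_i:
  A: (18/47) * 2 = 36/47
  C: (12/47) * 4 = 48/47
  H: (17/47) * 3 = 51/47
Sum = (36 + 48 + 51)/47 = 135/47

L = 135/47 = 2.8723 bits/symbol


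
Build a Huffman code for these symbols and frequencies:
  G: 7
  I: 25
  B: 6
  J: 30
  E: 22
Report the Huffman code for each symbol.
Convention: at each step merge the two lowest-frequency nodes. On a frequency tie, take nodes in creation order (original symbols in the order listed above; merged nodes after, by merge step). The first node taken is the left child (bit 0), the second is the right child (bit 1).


Huffman tree construction:
Step 1: Merge B(6) + G(7) = 13
Step 2: Merge (B+G)(13) + E(22) = 35
Step 3: Merge I(25) + J(30) = 55
Step 4: Merge ((B+G)+E)(35) + (I+J)(55) = 90
Read each symbol's code off the tree from the root (left child = 0, right child = 1).

Codes:
  G: 001 (length 3)
  I: 10 (length 2)
  B: 000 (length 3)
  J: 11 (length 2)
  E: 01 (length 2)
Average code length: 193/90 = 2.1444 bits/symbol


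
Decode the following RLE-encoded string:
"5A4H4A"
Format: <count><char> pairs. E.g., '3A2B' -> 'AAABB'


Expanding each <count><char> pair:
  5A -> 'AAAAA'
  4H -> 'HHHH'
  4A -> 'AAAA'

Decoded = AAAAAHHHHAAAA


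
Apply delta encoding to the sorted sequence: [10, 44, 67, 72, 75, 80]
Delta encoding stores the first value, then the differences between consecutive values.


First value: 10
Deltas:
  44 - 10 = 34
  67 - 44 = 23
  72 - 67 = 5
  75 - 72 = 3
  80 - 75 = 5


Delta encoded: [10, 34, 23, 5, 3, 5]


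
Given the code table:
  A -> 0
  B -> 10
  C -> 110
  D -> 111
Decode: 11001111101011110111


Decoding:
110 -> C
0 -> A
111 -> D
110 -> C
10 -> B
111 -> D
10 -> B
111 -> D


Result: CADCBDBD


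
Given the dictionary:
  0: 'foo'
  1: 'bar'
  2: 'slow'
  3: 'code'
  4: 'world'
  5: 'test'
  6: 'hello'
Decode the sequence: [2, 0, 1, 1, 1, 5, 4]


Look up each index in the dictionary:
  2 -> 'slow'
  0 -> 'foo'
  1 -> 'bar'
  1 -> 'bar'
  1 -> 'bar'
  5 -> 'test'
  4 -> 'world'

Decoded: "slow foo bar bar bar test world"


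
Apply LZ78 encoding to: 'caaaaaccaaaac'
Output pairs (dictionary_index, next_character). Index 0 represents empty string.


LZ78 encoding steps:
Dictionary: {0: ''}
Step 1: w='' (idx 0), next='c' -> output (0, 'c'), add 'c' as idx 1
Step 2: w='' (idx 0), next='a' -> output (0, 'a'), add 'a' as idx 2
Step 3: w='a' (idx 2), next='a' -> output (2, 'a'), add 'aa' as idx 3
Step 4: w='aa' (idx 3), next='c' -> output (3, 'c'), add 'aac' as idx 4
Step 5: w='c' (idx 1), next='a' -> output (1, 'a'), add 'ca' as idx 5
Step 6: w='aa' (idx 3), next='a' -> output (3, 'a'), add 'aaa' as idx 6
Step 7: w='c' (idx 1), end of input -> output (1, '')


Encoded: [(0, 'c'), (0, 'a'), (2, 'a'), (3, 'c'), (1, 'a'), (3, 'a'), (1, '')]


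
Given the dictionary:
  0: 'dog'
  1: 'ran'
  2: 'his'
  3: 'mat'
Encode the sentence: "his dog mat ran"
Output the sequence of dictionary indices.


Look up each word in the dictionary:
  'his' -> 2
  'dog' -> 0
  'mat' -> 3
  'ran' -> 1

Encoded: [2, 0, 3, 1]


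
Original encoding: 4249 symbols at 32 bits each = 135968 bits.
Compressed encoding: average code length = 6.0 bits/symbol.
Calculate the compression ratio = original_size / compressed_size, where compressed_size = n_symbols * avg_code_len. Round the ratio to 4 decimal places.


original_size = n_symbols * orig_bits = 4249 * 32 = 135968 bits
compressed_size = n_symbols * avg_code_len = 4249 * 6.0 = 25494.0 bits
ratio = original_size / compressed_size = 135968 / 25494.0 = 5.3333

Compression ratio = 5.3333


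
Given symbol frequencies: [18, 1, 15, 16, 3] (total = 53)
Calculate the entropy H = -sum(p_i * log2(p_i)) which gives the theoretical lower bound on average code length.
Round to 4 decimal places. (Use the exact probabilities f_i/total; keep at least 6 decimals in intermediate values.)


Per-symbol terms -p_i * log2(p_i) with p_i = f_i/53:
  p = 18/53 = 0.339623: log2(p) = -1.557995, -p*log2(p) = 0.529131
  p = 1/53 = 0.018868: log2(p) = -5.727920, -p*log2(p) = 0.108074
  p = 15/53 = 0.283019: log2(p) = -1.821030, -p*log2(p) = 0.515386
  p = 16/53 = 0.301887: log2(p) = -1.727920, -p*log2(p) = 0.521636
  p = 3/53 = 0.056604: log2(p) = -4.142958, -p*log2(p) = 0.234507
H = 0.529131 + 0.108074 + 0.515386 + 0.521636 + 0.234507 = 1.908734

H = 1.9087 bits/symbol


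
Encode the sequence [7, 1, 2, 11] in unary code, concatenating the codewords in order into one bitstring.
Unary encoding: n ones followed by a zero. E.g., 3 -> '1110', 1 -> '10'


Encode each number as n ones followed by a terminating 0:
  7 -> 11111110 (8 bits)
  1 -> 10 (2 bits)
  2 -> 110 (3 bits)
  11 -> 111111111110 (12 bits)
Total length = 8 + 2 + 3 + 12 = 25 bits.

Unary([7, 1, 2, 11]) = 1111111010110111111111110 (25 bits)


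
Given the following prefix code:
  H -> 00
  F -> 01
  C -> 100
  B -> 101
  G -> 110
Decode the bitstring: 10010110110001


Decoding step by step:
Bits 100 -> C
Bits 101 -> B
Bits 101 -> B
Bits 100 -> C
Bits 01 -> F


Decoded message: CBBCF


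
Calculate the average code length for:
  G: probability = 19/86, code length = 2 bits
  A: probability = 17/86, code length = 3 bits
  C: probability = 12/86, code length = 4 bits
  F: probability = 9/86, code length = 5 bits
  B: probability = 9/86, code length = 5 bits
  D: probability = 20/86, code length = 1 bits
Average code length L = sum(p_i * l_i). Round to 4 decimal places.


Weighted contributions p_i * l_i:
  G: (19/86) * 2 = 38/86
  A: (17/86) * 3 = 51/86
  C: (12/86) * 4 = 48/86
  F: (9/86) * 5 = 45/86
  B: (9/86) * 5 = 45/86
  D: (20/86) * 1 = 20/86
Sum = (38 + 51 + 48 + 45 + 45 + 20)/86 = 247/86

L = 247/86 = 2.8721 bits/symbol


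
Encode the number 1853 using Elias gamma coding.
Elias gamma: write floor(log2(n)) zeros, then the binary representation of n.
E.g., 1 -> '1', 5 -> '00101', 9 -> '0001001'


num_bits = floor(log2(1853)) + 1 = 11
leading_zeros = num_bits - 1 = 10
binary(1853) = 11100111101

Elias gamma(1853) = '0000000000' + '11100111101' = 000000000011100111101 (21 bits)


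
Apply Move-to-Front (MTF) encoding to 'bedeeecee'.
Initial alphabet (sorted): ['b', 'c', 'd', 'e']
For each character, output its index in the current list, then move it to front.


MTF encoding:
'b': index 0 in ['b', 'c', 'd', 'e'] -> ['b', 'c', 'd', 'e']
'e': index 3 in ['b', 'c', 'd', 'e'] -> ['e', 'b', 'c', 'd']
'd': index 3 in ['e', 'b', 'c', 'd'] -> ['d', 'e', 'b', 'c']
'e': index 1 in ['d', 'e', 'b', 'c'] -> ['e', 'd', 'b', 'c']
'e': index 0 in ['e', 'd', 'b', 'c'] -> ['e', 'd', 'b', 'c']
'e': index 0 in ['e', 'd', 'b', 'c'] -> ['e', 'd', 'b', 'c']
'c': index 3 in ['e', 'd', 'b', 'c'] -> ['c', 'e', 'd', 'b']
'e': index 1 in ['c', 'e', 'd', 'b'] -> ['e', 'c', 'd', 'b']
'e': index 0 in ['e', 'c', 'd', 'b'] -> ['e', 'c', 'd', 'b']


Output: [0, 3, 3, 1, 0, 0, 3, 1, 0]


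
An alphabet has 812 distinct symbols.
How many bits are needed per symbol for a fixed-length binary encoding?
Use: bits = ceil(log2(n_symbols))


log2(812) = 9.6653
Bracket: 2^9 = 512 < 812 <= 2^10 = 1024
So ceil(log2(812)) = 10

bits = ceil(log2(812)) = ceil(9.6653) = 10 bits


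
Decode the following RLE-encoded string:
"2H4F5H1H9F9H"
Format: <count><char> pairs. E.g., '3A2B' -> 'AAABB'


Expanding each <count><char> pair:
  2H -> 'HH'
  4F -> 'FFFF'
  5H -> 'HHHHH'
  1H -> 'H'
  9F -> 'FFFFFFFFF'
  9H -> 'HHHHHHHHH'

Decoded = HHFFFFHHHHHHFFFFFFFFFHHHHHHHHH


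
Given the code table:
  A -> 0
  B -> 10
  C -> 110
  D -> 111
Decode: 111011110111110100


Decoding:
111 -> D
0 -> A
111 -> D
10 -> B
111 -> D
110 -> C
10 -> B
0 -> A


Result: DADBDCBA


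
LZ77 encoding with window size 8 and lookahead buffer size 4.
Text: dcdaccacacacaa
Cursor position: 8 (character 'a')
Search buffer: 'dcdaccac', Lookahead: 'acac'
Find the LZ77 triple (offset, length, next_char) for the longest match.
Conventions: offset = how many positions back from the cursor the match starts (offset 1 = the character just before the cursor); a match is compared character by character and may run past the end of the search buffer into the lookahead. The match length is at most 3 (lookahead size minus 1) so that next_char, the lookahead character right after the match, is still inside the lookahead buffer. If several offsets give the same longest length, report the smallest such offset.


Try each offset into the search buffer:
  offset=1 (pos 7, char 'c'): match length 0
  offset=2 (pos 6, char 'a'): match length 3
  offset=3 (pos 5, char 'c'): match length 0
  offset=4 (pos 4, char 'c'): match length 0
  offset=5 (pos 3, char 'a'): match length 2
  offset=6 (pos 2, char 'd'): match length 0
  offset=7 (pos 1, char 'c'): match length 0
  offset=8 (pos 0, char 'd'): match length 0
Longest match has length 3 at offset 2.
next_char = character at position 8 + 3 = 11 -> 'c'

Best match: offset=2, length=3 (matching 'aca' starting at position 6)
LZ77 triple: (2, 3, 'c')


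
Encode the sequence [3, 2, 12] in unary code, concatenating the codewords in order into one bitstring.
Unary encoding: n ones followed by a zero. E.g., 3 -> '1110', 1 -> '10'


Encode each number as n ones followed by a terminating 0:
  3 -> 1110 (4 bits)
  2 -> 110 (3 bits)
  12 -> 1111111111110 (13 bits)
Total length = 4 + 3 + 13 = 20 bits.

Unary([3, 2, 12]) = 11101101111111111110 (20 bits)


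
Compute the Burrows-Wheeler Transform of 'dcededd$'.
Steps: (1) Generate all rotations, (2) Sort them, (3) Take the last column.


Rotations (sorted):
  0: $dcededd -> last char: d
  1: cededd$d -> last char: d
  2: d$dceded -> last char: d
  3: dcededd$ -> last char: $
  4: dd$dcede -> last char: e
  5: dedd$dce -> last char: e
  6: edd$dced -> last char: d
  7: ededd$dc -> last char: c


BWT = ddd$eedc


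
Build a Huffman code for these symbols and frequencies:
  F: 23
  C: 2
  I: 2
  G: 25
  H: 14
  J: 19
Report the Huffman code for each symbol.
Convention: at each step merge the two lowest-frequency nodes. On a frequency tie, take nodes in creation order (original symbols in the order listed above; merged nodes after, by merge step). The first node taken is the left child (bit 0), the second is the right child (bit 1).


Huffman tree construction:
Step 1: Merge C(2) + I(2) = 4
Step 2: Merge (C+I)(4) + H(14) = 18
Step 3: Merge ((C+I)+H)(18) + J(19) = 37
Step 4: Merge F(23) + G(25) = 48
Step 5: Merge (((C+I)+H)+J)(37) + (F+G)(48) = 85
Read each symbol's code off the tree from the root (left child = 0, right child = 1).

Codes:
  F: 10 (length 2)
  C: 0000 (length 4)
  I: 0001 (length 4)
  G: 11 (length 2)
  H: 001 (length 3)
  J: 01 (length 2)
Average code length: 192/85 = 2.2588 bits/symbol


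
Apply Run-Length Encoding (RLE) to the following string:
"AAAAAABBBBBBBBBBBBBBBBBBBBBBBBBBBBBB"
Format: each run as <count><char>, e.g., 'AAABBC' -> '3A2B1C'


Scanning runs left to right:
  i=0: run of 'A' x 6 -> '6A'
  i=6: run of 'B' x 30 -> '30B'

RLE = 6A30B


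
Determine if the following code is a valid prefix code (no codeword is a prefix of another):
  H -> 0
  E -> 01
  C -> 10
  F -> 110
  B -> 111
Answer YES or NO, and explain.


Checking each pair (does one codeword prefix another?):
  H='0' vs E='01': prefix -- VIOLATION

NO -- this is NOT a valid prefix code. H (0) is a prefix of E (01).


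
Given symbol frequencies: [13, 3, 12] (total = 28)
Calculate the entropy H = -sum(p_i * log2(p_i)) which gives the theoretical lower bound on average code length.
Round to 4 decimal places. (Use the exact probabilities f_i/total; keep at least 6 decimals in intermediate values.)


Per-symbol terms -p_i * log2(p_i) with p_i = f_i/28:
  p = 13/28 = 0.464286: log2(p) = -1.106915, -p*log2(p) = 0.513925
  p = 3/28 = 0.107143: log2(p) = -3.222392, -p*log2(p) = 0.345256
  p = 12/28 = 0.428571: log2(p) = -1.222392, -p*log2(p) = 0.523882
H = 0.513925 + 0.345256 + 0.523882 = 1.383063

H = 1.3831 bits/symbol


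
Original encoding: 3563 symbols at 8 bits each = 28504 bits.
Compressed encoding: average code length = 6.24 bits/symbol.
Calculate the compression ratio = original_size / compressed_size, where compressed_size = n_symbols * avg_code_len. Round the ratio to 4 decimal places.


original_size = n_symbols * orig_bits = 3563 * 8 = 28504 bits
compressed_size = n_symbols * avg_code_len = 3563 * 6.24 = 22233.12 bits
ratio = original_size / compressed_size = 28504 / 22233.12 = 1.2821

Compression ratio = 1.2821


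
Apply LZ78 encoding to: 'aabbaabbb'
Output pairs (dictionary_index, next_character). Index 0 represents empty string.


LZ78 encoding steps:
Dictionary: {0: ''}
Step 1: w='' (idx 0), next='a' -> output (0, 'a'), add 'a' as idx 1
Step 2: w='a' (idx 1), next='b' -> output (1, 'b'), add 'ab' as idx 2
Step 3: w='' (idx 0), next='b' -> output (0, 'b'), add 'b' as idx 3
Step 4: w='a' (idx 1), next='a' -> output (1, 'a'), add 'aa' as idx 4
Step 5: w='b' (idx 3), next='b' -> output (3, 'b'), add 'bb' as idx 5
Step 6: w='b' (idx 3), end of input -> output (3, '')


Encoded: [(0, 'a'), (1, 'b'), (0, 'b'), (1, 'a'), (3, 'b'), (3, '')]


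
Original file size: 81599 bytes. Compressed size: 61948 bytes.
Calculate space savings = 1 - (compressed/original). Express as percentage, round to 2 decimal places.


ratio = compressed/original = 61948/81599 = 0.759176
savings = 1 - ratio = 1 - 0.759176 = 0.240824
as a percentage: 0.240824 * 100 = 24.08%

Space savings = 1 - 61948/81599 = 24.08%


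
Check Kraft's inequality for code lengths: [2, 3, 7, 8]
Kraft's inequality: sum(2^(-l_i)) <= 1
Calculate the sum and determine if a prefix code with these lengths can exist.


Sum = 2^(-2) + 2^(-3) + 2^(-7) + 2^(-8)
    = 0.25 + 0.125 + 0.0078125 + 0.00390625
    = 99/256 = 0.38671875
Since 0.38671875 <= 1, Kraft's inequality IS satisfied.
A prefix code with these lengths CAN exist.

Kraft sum = 0.38671875. Satisfied.


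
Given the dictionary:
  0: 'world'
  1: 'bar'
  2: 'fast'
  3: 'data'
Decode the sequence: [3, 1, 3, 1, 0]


Look up each index in the dictionary:
  3 -> 'data'
  1 -> 'bar'
  3 -> 'data'
  1 -> 'bar'
  0 -> 'world'

Decoded: "data bar data bar world"


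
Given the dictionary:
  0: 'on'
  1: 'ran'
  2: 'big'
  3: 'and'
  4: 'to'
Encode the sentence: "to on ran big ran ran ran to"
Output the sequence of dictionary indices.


Look up each word in the dictionary:
  'to' -> 4
  'on' -> 0
  'ran' -> 1
  'big' -> 2
  'ran' -> 1
  'ran' -> 1
  'ran' -> 1
  'to' -> 4

Encoded: [4, 0, 1, 2, 1, 1, 1, 4]


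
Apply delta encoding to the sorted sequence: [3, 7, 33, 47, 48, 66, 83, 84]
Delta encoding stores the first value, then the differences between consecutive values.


First value: 3
Deltas:
  7 - 3 = 4
  33 - 7 = 26
  47 - 33 = 14
  48 - 47 = 1
  66 - 48 = 18
  83 - 66 = 17
  84 - 83 = 1


Delta encoded: [3, 4, 26, 14, 1, 18, 17, 1]


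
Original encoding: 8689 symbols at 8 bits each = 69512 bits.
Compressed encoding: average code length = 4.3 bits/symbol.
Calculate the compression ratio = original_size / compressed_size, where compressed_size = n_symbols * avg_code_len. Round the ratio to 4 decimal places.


original_size = n_symbols * orig_bits = 8689 * 8 = 69512 bits
compressed_size = n_symbols * avg_code_len = 8689 * 4.3 = 37362.7 bits
ratio = original_size / compressed_size = 69512 / 37362.7 = 1.8605

Compression ratio = 1.8605
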